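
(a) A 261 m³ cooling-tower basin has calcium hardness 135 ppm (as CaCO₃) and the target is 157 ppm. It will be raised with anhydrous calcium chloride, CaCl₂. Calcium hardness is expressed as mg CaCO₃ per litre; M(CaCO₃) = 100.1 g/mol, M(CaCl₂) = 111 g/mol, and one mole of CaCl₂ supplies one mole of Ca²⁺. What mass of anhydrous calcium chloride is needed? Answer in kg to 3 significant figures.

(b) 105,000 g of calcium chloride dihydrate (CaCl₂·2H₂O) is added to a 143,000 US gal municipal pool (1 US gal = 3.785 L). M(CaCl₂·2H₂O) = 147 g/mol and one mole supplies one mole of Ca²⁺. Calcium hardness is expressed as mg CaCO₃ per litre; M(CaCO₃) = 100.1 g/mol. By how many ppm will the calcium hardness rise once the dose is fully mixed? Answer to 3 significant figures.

(a) Volume: 261 m³ = 261,000 L.
(a) Hardness to add: (157 − 135) = 22 mg/L as CaCO₃ × 261,000 L = 5742 g as CaCO₃.
(a) Moles of Ca²⁺ (1 mol Ca²⁺ ≡ 1 mol CaCO₃): 5742 / 100.1 g/mol = 57.36 mol.
(a) Mass of CaCl₂: 57.36 × 111 = 6367 g.

(b) Volume: 143,000 US gal × 3.785 L/gal = 541,255 L.
(b) Moles of Ca²⁺: 105,000 g ÷ 147 g/mol = 714.3 mol.
(b) As CaCO₃: 714.3 mol × 100.1 g/mol = 71,500 g.
(b) Rise: 71,500 g / 541,255 L × 1000 = 132.1 mg/L.

(a) 6.37 kg; (b) 132 ppm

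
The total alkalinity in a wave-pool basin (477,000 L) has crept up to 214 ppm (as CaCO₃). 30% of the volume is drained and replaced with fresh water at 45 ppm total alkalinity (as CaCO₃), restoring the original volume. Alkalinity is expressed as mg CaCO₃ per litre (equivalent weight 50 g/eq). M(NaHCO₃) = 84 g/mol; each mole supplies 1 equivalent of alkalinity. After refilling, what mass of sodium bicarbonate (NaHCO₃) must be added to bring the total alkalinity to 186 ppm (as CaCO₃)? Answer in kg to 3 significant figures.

After draining 30% and refilling: 214 × 0.70 + 45 × 0.30 = 163.3 ppm.
Deficit to target: 186 − 163.3 = 22.7 mg/L.
As CaCO₃: 22.7 mg/L × 477,000 L = 10,830 g; ÷ 50 g/eq ÷ 1 = 216.6 mol NaHCO₃.
Mass: 216.6 × 84 = 18,190 g.

18.2 kg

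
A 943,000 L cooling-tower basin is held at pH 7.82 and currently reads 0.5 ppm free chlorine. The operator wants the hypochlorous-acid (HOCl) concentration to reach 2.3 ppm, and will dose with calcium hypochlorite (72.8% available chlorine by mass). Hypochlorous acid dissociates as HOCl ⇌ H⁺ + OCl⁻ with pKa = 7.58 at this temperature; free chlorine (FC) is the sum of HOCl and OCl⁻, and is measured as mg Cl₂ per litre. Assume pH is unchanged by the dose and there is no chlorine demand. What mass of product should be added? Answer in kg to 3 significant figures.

[OCl⁻]/[HOCl] = 10^(pH − pKa) = 10^(7.82 − 7.58) = 1.738; fraction as HOCl = 1/(1 + 1.738) = 0.3653.
Free chlorine required for 2.3 ppm HOCl: 2.3 / 0.3653 = 6.297 ppm.
FC to add: 6.297 − 0.5 = 5.797 mg/L as Cl₂.
Cl₂ equivalent: 5.797 mg/L × 943,000 L = 5467 g.
Product at 72.8% available Cl: 5467 / 0.728 = 7509 g.

7.51 kg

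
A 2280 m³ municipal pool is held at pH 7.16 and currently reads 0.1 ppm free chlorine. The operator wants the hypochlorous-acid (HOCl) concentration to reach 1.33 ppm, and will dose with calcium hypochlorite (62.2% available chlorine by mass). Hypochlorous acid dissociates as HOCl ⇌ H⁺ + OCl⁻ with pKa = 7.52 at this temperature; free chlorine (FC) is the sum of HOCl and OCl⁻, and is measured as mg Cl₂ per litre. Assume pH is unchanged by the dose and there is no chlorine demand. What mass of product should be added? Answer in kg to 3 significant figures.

Volume: 2280 m³ = 2,280,000 L.
[OCl⁻]/[HOCl] = 10^(pH − pKa) = 10^(7.16 − 7.52) = 0.4365; fraction as HOCl = 1/(1 + 0.4365) = 0.6961.
Free chlorine required for 1.33 ppm HOCl: 1.33 / 0.6961 = 1.911 ppm.
FC to add: 1.911 − 0.1 = 1.811 mg/L as Cl₂.
Cl₂ equivalent: 1.811 mg/L × 2,280,000 L = 4128 g.
Product at 62.2% available Cl: 4128 / 0.622 = 6637 g.

6.64 kg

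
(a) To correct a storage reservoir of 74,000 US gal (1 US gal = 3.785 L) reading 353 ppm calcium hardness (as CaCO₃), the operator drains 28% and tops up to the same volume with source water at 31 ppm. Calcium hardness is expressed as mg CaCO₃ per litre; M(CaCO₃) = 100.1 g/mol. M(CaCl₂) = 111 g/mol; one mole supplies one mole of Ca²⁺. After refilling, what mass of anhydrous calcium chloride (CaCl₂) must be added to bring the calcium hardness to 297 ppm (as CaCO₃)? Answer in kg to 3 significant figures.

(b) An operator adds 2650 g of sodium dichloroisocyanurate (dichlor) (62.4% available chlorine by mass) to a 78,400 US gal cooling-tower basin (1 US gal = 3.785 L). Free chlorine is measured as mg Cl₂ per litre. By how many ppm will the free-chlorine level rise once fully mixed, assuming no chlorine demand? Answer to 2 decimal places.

(a) 10.6 kg; (b) 5.57 ppm

(a) Volume: 74,000 US gal × 3.785 L/gal = 280,090 L.
(a) After draining 28% and refilling: 353 × 0.72 + 31 × 0.28 = 262.84 ppm.
(a) Deficit to target: 297 − 262.84 = 34.16 mg/L.
(a) As CaCO₃: 34.16 mg/L × 280,090 L = 9568 g; ÷ 100.1 = 95.58 mol Ca²⁺.
(a) Mass: 95.58 × 111 = 10,610 g.

(b) Volume: 78,400 US gal × 3.785 L/gal = 296,744 L.
(b) Available chlorine delivered: 2650 g × 0.624 = 1654 g as Cl₂.
(b) Concentration rise: 1654 g / 296,744 L = 5.572 mg/L = 5.57 ppm.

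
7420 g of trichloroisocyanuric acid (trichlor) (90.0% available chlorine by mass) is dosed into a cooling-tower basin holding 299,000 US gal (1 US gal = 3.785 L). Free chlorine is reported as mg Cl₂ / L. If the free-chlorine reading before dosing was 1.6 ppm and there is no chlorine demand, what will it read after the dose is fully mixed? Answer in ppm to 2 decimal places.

7.50 ppm

Volume: 299,000 US gal × 3.785 L/gal = 1,131,715 L.
Available chlorine delivered: 7420 g × 0.9 = 6678 g as Cl₂.
Concentration rise: 6678 g / 1,131,715 L = 5.901 mg/L = 5.90 ppm.
Final FC: 1.6 + 5.90 = 7.50 ppm.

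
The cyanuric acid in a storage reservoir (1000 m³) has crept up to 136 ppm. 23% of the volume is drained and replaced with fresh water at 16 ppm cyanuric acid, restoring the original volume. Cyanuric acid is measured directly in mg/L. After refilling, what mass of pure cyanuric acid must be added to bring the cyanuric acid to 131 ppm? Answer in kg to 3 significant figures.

22.6 kg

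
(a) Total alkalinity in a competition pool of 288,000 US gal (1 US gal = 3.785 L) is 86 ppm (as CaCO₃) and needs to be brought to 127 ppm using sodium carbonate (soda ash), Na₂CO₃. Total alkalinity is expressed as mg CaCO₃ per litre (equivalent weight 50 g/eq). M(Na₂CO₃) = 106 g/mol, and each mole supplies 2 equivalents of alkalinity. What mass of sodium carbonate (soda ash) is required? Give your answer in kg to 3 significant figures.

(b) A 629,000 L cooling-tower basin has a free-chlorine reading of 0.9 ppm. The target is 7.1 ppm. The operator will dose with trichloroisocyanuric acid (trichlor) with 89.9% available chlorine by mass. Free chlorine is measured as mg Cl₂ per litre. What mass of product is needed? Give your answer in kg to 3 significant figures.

(a) 47.4 kg; (b) 4.34 kg

(a) Volume: 288,000 US gal × 3.785 L/gal = 1,090,080 L.
(a) Alkalinity to add: (127 − 86) = 41 mg/L as CaCO₃ × 1,090,080 L = 44,690 g as CaCO₃.
(a) Equivalents: 44,690 g ÷ 50 g/eq = 893.9 eq.
(a) Each mole of Na₂CO₃ supplies 2 eq, so 893.9 / 2 = 446.9 mol.
(a) Mass: 446.9 mol × 106 g/mol = 47,370 g.

(b) Chlorine deficit: 7.1 − 0.9 = 6.2 ppm = 6.2 mg/L as Cl₂.
(b) Cl₂ equivalent needed: 6.2 mg/L × 629,000 L = 3,900,000 mg = 3900 g.
(b) Product at 89.9% available chlorine: 3900 / 0.899 = 4338 g.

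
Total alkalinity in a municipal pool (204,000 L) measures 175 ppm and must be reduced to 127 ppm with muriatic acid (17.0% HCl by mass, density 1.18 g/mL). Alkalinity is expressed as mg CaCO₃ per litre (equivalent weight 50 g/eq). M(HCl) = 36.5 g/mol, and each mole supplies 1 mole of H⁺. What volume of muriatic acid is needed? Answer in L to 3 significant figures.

Alkalinity to neutralize: (175 − 127) = 48 mg/L as CaCO₃ × 204,000 L = 9792 g as CaCO₃.
Equivalents of H⁺ required: 9792 ÷ 50 g/eq = 195.8 eq = 195.8 mol HCl.
Mass of HCl: 195.8 × 36.5 = 7148 g.
Mass of 17.0% solution: 7148 / 0.17 = 42,050 g.
Volume: 42,050 g ÷ 1.18 g/mL = 35,630 mL.

35.6 L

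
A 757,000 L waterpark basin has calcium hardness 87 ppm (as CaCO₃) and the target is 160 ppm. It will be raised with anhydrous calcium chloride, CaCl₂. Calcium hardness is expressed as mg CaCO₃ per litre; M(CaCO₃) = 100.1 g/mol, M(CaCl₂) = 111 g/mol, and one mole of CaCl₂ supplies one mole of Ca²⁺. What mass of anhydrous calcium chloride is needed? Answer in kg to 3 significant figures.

61.3 kg

Hardness to add: (160 − 87) = 73 mg/L as CaCO₃ × 757,000 L = 55,260 g as CaCO₃.
Moles of Ca²⁺ (1 mol Ca²⁺ ≡ 1 mol CaCO₃): 55,260 / 100.1 g/mol = 552.1 mol.
Mass of CaCl₂: 552.1 × 111 = 61,280 g.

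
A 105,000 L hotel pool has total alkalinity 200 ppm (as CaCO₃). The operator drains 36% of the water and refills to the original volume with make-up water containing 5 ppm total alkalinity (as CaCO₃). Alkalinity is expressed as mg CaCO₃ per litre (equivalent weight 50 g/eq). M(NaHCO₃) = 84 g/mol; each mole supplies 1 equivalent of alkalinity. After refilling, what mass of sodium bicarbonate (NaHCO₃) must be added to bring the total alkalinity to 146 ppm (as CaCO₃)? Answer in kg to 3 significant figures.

After draining 36% and refilling: 200 × 0.64 + 5 × 0.36 = 129.8 ppm.
Deficit to target: 146 − 129.8 = 16.2 mg/L.
As CaCO₃: 16.2 mg/L × 105,000 L = 1701 g; ÷ 50 g/eq ÷ 1 = 34.02 mol NaHCO₃.
Mass: 34.02 × 84 = 2858 g.

2.86 kg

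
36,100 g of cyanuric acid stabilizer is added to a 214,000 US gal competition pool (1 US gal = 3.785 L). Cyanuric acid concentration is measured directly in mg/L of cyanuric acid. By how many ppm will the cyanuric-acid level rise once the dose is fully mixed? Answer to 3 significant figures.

44.6 ppm

Volume: 214,000 US gal × 3.785 L/gal = 809,990 L.
Rise: 36,100 g / 809,990 L × 1000 = 44.57 mg/L.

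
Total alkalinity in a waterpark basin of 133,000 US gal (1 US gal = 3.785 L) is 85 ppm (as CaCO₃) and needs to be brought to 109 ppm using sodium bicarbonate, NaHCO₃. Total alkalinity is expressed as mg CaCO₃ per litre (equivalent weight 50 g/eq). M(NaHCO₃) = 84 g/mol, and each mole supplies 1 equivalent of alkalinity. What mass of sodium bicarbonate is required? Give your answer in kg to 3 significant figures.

20.3 kg

Volume: 133,000 US gal × 3.785 L/gal = 503,405 L.
Alkalinity to add: (109 − 85) = 24 mg/L as CaCO₃ × 503,405 L = 12,080 g as CaCO₃.
Equivalents: 12,080 g ÷ 50 g/eq = 241.6 eq.
NaHCO₃ supplies 1 eq per mole → 241.6 mol.
Mass: 241.6 mol × 84 g/mol = 20,300 g.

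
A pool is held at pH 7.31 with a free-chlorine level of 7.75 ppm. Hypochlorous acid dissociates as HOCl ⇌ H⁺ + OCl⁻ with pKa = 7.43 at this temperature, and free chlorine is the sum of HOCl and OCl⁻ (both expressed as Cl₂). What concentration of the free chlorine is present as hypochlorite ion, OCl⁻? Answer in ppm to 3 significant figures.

3.34 ppm

[OCl⁻]/[HOCl] = 10^(pH − pKa) = 10^(7.31 − 7.43) = 10^-0.12 = 0.7586.
Fraction as HOCl = 1 / (1 + 0.7586) = 0.5686.
OCl⁻ = (1 − 0.5686) × 7.75 ppm = 3.343 ppm.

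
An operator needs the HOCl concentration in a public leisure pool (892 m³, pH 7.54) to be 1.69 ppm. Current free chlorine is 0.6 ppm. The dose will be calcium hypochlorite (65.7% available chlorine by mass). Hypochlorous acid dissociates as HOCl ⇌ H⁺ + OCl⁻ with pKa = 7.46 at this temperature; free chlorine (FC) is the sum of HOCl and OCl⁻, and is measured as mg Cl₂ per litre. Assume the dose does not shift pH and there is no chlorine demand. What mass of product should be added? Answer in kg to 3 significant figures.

Volume: 892 m³ = 892,000 L.
[OCl⁻]/[HOCl] = 10^(pH − pKa) = 10^(7.54 − 7.46) = 1.202; fraction as HOCl = 1/(1 + 1.202) = 0.4541.
Free chlorine required for 1.69 ppm HOCl: 1.69 / 0.4541 = 3.722 ppm.
FC to add: 3.722 − 0.6 = 3.122 mg/L as Cl₂.
Cl₂ equivalent: 3.122 mg/L × 892,000 L = 2785 g.
Product at 65.7% available Cl: 2785 / 0.657 = 4238 g.

4.24 kg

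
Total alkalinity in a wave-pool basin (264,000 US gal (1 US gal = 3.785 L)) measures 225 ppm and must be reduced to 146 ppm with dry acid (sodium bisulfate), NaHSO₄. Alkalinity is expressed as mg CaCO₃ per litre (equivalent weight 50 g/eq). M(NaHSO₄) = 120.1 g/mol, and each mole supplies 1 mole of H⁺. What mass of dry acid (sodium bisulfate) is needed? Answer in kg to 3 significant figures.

190 kg

Volume: 264,000 US gal × 3.785 L/gal = 999,240 L.
Alkalinity to neutralize: (225 − 146) = 79 mg/L as CaCO₃ × 999,240 L = 78,940 g as CaCO₃.
Equivalents of H⁺ required: 78,940 ÷ 50 g/eq = 1579 eq = 1579 mol NaHSO₄.
Mass of NaHSO₄: 1579 × 120.1 = 189,600 g.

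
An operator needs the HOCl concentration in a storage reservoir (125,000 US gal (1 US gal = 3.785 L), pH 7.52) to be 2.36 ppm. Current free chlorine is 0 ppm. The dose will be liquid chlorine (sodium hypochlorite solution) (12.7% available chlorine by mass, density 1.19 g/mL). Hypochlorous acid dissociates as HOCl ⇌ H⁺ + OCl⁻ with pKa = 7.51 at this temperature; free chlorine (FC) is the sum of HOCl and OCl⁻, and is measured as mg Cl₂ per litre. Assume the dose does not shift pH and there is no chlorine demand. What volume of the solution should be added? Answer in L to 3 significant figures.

Volume: 125,000 US gal × 3.785 L/gal = 473,125 L.
[OCl⁻]/[HOCl] = 10^(pH − pKa) = 10^(7.52 − 7.51) = 1.023; fraction as HOCl = 1/(1 + 1.023) = 0.4942.
Free chlorine required for 2.36 ppm HOCl: 2.36 / 0.4942 = 4.775 ppm.
FC to add: 4.775 − 0 = 4.775 mg/L as Cl₂.
Cl₂ equivalent: 4.775 mg/L × 473,125 L = 2259 g.
Product at 12.7% available Cl: 2259 / 0.127 = 17,790 g.
Volume: 17,790 g ÷ 1.19 g/mL = 14,950 mL.

14.9 L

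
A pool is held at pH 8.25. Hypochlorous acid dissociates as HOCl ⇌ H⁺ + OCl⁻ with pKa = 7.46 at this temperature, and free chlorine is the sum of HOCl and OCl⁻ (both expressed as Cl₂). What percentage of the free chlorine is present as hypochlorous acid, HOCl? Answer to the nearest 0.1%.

[OCl⁻]/[HOCl] = 10^(pH − pKa) = 10^(8.25 − 7.46) = 10^0.79 = 6.166.
Fraction as HOCl = 1 / (1 + 6.166) = 0.1395.

14.0%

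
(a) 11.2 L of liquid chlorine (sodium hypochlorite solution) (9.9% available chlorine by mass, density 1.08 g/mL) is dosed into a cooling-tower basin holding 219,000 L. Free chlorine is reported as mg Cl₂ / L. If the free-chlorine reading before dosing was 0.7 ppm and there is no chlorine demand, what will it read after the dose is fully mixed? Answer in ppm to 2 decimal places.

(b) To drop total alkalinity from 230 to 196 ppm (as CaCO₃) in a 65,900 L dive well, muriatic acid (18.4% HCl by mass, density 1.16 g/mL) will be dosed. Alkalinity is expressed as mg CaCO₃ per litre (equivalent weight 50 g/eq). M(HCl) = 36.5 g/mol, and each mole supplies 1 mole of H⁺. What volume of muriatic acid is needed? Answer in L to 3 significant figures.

(a) 6.17 ppm; (b) 7.66 L

(a) Mass of solution: 11.2 L × 1000 mL/L × 1.08 g/mL = 12,100 g.
(a) Available chlorine delivered: 12,100 g × 0.099 = 1198 g as Cl₂.
(a) Concentration rise: 1198 g / 219,000 L = 5.468 mg/L = 5.47 ppm.
(a) Final FC: 0.7 + 5.47 = 6.17 ppm.

(b) Alkalinity to neutralize: (230 − 196) = 34 mg/L as CaCO₃ × 65,900 L = 2241 g as CaCO₃.
(b) Equivalents of H⁺ required: 2241 ÷ 50 g/eq = 44.81 eq = 44.81 mol HCl.
(b) Mass of HCl: 44.81 × 36.5 = 1636 g.
(b) Mass of 18.4% solution: 1636 / 0.184 = 8889 g.
(b) Volume: 8889 g ÷ 1.16 g/mL = 7663 mL.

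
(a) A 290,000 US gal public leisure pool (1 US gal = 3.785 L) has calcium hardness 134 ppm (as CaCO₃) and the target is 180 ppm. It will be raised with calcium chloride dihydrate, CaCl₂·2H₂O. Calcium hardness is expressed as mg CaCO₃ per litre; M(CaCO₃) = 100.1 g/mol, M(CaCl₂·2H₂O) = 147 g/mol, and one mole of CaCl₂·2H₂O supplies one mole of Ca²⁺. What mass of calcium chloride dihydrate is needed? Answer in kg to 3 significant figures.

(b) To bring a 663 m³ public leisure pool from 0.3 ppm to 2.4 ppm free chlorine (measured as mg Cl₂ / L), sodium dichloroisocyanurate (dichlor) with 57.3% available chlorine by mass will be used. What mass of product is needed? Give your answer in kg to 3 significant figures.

(a) 74.1 kg; (b) 2.43 kg

(a) Volume: 290,000 US gal × 3.785 L/gal = 1,097,650 L.
(a) Hardness to add: (180 − 134) = 46 mg/L as CaCO₃ × 1,097,650 L = 50,490 g as CaCO₃.
(a) Moles of Ca²⁺ (1 mol Ca²⁺ ≡ 1 mol CaCO₃): 50,490 / 100.1 g/mol = 504.4 mol.
(a) Mass of CaCl₂·2H₂O: 504.4 × 147 = 74,150 g.

(b) Volume: 663 m³ = 663,000 L.
(b) Chlorine deficit: 2.4 − 0.3 = 2.1 ppm = 2.1 mg/L as Cl₂.
(b) Cl₂ equivalent needed: 2.1 mg/L × 663,000 L = 1,392,000 mg = 1392 g.
(b) Product at 57.3% available chlorine: 1392 / 0.573 = 2430 g.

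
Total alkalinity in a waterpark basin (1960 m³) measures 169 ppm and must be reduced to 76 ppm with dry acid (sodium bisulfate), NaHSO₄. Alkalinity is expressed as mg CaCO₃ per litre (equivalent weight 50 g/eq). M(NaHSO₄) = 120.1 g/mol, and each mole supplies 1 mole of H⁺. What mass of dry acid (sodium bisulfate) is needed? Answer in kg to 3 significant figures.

438 kg

Volume: 1960 m³ = 1,960,000 L.
Alkalinity to neutralize: (169 − 76) = 93 mg/L as CaCO₃ × 1,960,000 L = 182,300 g as CaCO₃.
Equivalents of H⁺ required: 182,300 ÷ 50 g/eq = 3646 eq = 3646 mol NaHSO₄.
Mass of NaHSO₄: 3646 × 120.1 = 437,800 g.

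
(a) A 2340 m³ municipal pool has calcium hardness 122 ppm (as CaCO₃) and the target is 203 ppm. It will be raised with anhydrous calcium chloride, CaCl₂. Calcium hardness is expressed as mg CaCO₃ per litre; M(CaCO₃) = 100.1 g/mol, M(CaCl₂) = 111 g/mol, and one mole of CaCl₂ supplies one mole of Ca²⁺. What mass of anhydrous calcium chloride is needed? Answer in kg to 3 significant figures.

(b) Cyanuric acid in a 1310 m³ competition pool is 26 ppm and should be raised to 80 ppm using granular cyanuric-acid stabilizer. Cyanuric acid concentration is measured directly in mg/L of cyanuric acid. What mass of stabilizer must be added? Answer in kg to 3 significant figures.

(a) Volume: 2340 m³ = 2,340,000 L.
(a) Hardness to add: (203 − 122) = 81 mg/L as CaCO₃ × 2,340,000 L = 189,500 g as CaCO₃.
(a) Moles of Ca²⁺ (1 mol Ca²⁺ ≡ 1 mol CaCO₃): 189,500 / 100.1 g/mol = 1894 mol.
(a) Mass of CaCl₂: 1894 × 111 = 210,200 g.

(b) Volume: 1310 m³ = 1,310,000 L.
(b) CYA to add: (80 − 26) = 54 mg/L × 1,310,000 L = 70,740 g cyanuric acid.

(a) 210 kg; (b) 70.7 kg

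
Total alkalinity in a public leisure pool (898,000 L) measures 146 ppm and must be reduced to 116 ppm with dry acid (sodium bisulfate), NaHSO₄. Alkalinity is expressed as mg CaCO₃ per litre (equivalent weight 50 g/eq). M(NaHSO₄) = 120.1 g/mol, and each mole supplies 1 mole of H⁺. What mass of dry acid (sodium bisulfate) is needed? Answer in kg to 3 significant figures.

Alkalinity to neutralize: (146 − 116) = 30 mg/L as CaCO₃ × 898,000 L = 26,940 g as CaCO₃.
Equivalents of H⁺ required: 26,940 ÷ 50 g/eq = 538.8 eq = 538.8 mol NaHSO₄.
Mass of NaHSO₄: 538.8 × 120.1 = 64,710 g.

64.7 kg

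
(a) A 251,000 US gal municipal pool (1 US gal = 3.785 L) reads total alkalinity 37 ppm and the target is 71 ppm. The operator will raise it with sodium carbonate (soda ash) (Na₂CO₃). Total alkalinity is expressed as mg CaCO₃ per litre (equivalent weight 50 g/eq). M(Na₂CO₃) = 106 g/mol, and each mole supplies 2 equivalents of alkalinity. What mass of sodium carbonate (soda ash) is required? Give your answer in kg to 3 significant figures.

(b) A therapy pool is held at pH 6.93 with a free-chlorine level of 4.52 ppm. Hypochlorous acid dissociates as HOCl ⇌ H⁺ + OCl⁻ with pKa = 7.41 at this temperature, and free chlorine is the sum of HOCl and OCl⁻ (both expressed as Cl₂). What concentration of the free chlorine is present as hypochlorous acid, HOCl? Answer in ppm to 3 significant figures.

(a) 34.2 kg; (b) 3.40 ppm

(a) Volume: 251,000 US gal × 3.785 L/gal = 950,035 L.
(a) Alkalinity to add: (71 − 37) = 34 mg/L as CaCO₃ × 950,035 L = 32,300 g as CaCO₃.
(a) Equivalents: 32,300 g ÷ 50 g/eq = 646 eq.
(a) Each mole of Na₂CO₃ supplies 2 eq, so 646 / 2 = 323 mol.
(a) Mass: 323 mol × 106 g/mol = 34,240 g.

(b) [OCl⁻]/[HOCl] = 10^(pH − pKa) = 10^(6.93 − 7.41) = 10^-0.48 = 0.3311.
(b) Fraction as HOCl = 1 / (1 + 0.3311) = 0.7512.
(b) HOCl = 0.7512 × 4.52 ppm = 3.396 ppm.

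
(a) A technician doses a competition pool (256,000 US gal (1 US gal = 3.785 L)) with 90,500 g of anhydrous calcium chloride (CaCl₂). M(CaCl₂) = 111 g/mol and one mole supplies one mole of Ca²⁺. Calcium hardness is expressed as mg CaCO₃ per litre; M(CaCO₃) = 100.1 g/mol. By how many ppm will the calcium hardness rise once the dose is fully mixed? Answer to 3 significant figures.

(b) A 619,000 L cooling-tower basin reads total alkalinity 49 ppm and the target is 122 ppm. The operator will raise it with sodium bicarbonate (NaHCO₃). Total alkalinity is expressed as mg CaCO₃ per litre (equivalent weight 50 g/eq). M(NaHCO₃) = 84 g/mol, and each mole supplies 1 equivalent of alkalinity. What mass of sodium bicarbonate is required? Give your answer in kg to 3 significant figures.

(a) Volume: 256,000 US gal × 3.785 L/gal = 968,960 L.
(a) Moles of Ca²⁺: 90,500 g ÷ 111 g/mol = 815.3 mol.
(a) As CaCO₃: 815.3 mol × 100.1 g/mol = 81,610 g.
(a) Rise: 81,610 g / 968,960 L × 1000 = 84.23 mg/L.

(b) Alkalinity to add: (122 − 49) = 73 mg/L as CaCO₃ × 619,000 L = 45,190 g as CaCO₃.
(b) Equivalents: 45,190 g ÷ 50 g/eq = 903.7 eq.
(b) NaHCO₃ supplies 1 eq per mole → 903.7 mol.
(b) Mass: 903.7 mol × 84 g/mol = 75,910 g.

(a) 84.2 ppm; (b) 75.9 kg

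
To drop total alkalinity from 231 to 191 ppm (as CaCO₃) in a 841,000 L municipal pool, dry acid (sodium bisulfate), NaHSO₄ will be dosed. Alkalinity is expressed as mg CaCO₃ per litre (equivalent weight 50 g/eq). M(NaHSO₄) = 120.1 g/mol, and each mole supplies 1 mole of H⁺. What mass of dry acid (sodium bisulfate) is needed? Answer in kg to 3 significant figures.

80.8 kg

Alkalinity to neutralize: (231 − 191) = 40 mg/L as CaCO₃ × 841,000 L = 33,640 g as CaCO₃.
Equivalents of H⁺ required: 33,640 ÷ 50 g/eq = 672.8 eq = 672.8 mol NaHSO₄.
Mass of NaHSO₄: 672.8 × 120.1 = 80,800 g.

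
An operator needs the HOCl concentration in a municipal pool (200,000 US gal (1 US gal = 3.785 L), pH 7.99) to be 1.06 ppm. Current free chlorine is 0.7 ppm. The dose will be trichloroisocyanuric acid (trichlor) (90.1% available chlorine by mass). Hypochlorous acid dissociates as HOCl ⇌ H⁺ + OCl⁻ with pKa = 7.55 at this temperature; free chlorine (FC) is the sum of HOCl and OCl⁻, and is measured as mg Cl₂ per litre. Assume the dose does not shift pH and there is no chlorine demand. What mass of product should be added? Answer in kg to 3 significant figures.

2.76 kg

Volume: 200,000 US gal × 3.785 L/gal = 757,000 L.
[OCl⁻]/[HOCl] = 10^(pH − pKa) = 10^(7.99 − 7.55) = 2.754; fraction as HOCl = 1/(1 + 2.754) = 0.2664.
Free chlorine required for 1.06 ppm HOCl: 1.06 / 0.2664 = 3.979 ppm.
FC to add: 3.979 − 0.7 = 3.279 mg/L as Cl₂.
Cl₂ equivalent: 3.279 mg/L × 757,000 L = 2483 g.
Product at 90.1% available Cl: 2483 / 0.901 = 2755 g.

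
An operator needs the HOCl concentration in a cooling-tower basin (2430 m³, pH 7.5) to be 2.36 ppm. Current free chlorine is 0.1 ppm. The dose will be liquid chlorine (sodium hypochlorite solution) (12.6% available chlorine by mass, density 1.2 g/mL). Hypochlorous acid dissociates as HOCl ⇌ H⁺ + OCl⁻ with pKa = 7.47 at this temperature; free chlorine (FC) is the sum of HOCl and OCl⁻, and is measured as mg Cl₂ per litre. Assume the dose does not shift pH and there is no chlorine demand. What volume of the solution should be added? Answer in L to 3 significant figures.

Volume: 2430 m³ = 2,430,000 L.
[OCl⁻]/[HOCl] = 10^(pH − pKa) = 10^(7.5 − 7.47) = 1.072; fraction as HOCl = 1/(1 + 1.072) = 0.4827.
Free chlorine required for 2.36 ppm HOCl: 2.36 / 0.4827 = 4.889 ppm.
FC to add: 4.889 − 0.1 = 4.789 mg/L as Cl₂.
Cl₂ equivalent: 4.789 mg/L × 2,430,000 L = 11,640 g.
Product at 12.6% available Cl: 11,640 / 0.126 = 92,360 g.
Volume: 92,360 g ÷ 1.2 g/mL = 76,960 mL.

77.0 L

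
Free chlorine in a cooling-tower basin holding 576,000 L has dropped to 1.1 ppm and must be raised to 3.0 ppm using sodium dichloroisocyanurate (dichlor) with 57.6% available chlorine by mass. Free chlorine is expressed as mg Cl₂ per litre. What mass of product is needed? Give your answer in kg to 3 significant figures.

Chlorine deficit: 3.0 − 1.1 = 1.9 ppm = 1.9 mg/L as Cl₂.
Cl₂ equivalent needed: 1.9 mg/L × 576,000 L = 1,094,000 mg = 1094 g.
Product at 57.6% available chlorine: 1094 / 0.576 = 1900 g.

1.90 kg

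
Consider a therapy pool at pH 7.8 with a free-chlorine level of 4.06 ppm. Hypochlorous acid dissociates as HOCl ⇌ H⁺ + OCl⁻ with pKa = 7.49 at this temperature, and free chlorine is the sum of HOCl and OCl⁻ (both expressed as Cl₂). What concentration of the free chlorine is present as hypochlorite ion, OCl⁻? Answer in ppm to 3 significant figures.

[OCl⁻]/[HOCl] = 10^(pH − pKa) = 10^(7.8 − 7.49) = 10^0.31 = 2.042.
Fraction as HOCl = 1 / (1 + 2.042) = 0.3288.
OCl⁻ = (1 − 0.3288) × 4.06 ppm = 2.725 ppm.

2.73 ppm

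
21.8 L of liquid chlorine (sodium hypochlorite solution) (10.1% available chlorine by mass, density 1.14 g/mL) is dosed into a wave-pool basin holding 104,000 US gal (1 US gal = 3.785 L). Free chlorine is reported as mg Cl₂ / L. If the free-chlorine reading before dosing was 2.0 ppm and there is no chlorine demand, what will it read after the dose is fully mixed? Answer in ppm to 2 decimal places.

8.38 ppm

Volume: 104,000 US gal × 3.785 L/gal = 393,640 L.
Mass of solution: 21.8 L × 1000 mL/L × 1.14 g/mL = 24,850 g.
Available chlorine delivered: 24,850 g × 0.101 = 2510 g as Cl₂.
Concentration rise: 2510 g / 393,640 L = 6.377 mg/L = 6.38 ppm.
Final FC: 2.0 + 6.38 = 8.38 ppm.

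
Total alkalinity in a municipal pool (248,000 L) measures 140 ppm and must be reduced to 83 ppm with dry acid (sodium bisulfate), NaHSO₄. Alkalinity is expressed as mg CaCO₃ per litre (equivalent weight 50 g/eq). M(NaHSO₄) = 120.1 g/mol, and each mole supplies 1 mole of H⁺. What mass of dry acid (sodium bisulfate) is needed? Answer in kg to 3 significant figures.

Alkalinity to neutralize: (140 − 83) = 57 mg/L as CaCO₃ × 248,000 L = 14,140 g as CaCO₃.
Equivalents of H⁺ required: 14,140 ÷ 50 g/eq = 282.7 eq = 282.7 mol NaHSO₄.
Mass of NaHSO₄: 282.7 × 120.1 = 33,950 g.

34.0 kg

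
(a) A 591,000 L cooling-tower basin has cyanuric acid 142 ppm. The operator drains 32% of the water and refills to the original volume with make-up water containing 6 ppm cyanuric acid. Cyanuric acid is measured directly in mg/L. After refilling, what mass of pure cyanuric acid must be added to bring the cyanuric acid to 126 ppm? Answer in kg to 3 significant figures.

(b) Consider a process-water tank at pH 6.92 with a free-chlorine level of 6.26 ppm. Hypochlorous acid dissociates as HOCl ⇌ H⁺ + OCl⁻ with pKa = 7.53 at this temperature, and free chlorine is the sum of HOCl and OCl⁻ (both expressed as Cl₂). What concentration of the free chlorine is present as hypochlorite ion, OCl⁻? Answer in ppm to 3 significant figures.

(a) 16.3 kg; (b) 1.23 ppm

(a) After draining 32% and refilling: 142 × 0.68 + 6 × 0.32 = 98.48 ppm.
(a) Deficit to target: 126 − 98.48 = 27.52 mg/L.
(a) Mass: 27.52 mg/L × 591,000 L = 16,260 g cyanuric acid.

(b) [OCl⁻]/[HOCl] = 10^(pH − pKa) = 10^(6.92 − 7.53) = 10^-0.61 = 0.2455.
(b) Fraction as HOCl = 1 / (1 + 0.2455) = 0.8029.
(b) OCl⁻ = (1 − 0.8029) × 6.26 ppm = 1.234 ppm.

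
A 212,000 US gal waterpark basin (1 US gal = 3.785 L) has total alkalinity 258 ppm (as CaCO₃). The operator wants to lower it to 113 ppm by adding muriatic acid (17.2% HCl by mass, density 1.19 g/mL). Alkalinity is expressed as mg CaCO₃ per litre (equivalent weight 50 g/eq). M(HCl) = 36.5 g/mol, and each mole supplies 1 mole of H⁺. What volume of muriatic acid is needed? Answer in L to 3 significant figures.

415 L

Volume: 212,000 US gal × 3.785 L/gal = 802,420 L.
Alkalinity to neutralize: (258 − 113) = 145 mg/L as CaCO₃ × 802,420 L = 116,400 g as CaCO₃.
Equivalents of H⁺ required: 116,400 ÷ 50 g/eq = 2327 eq = 2327 mol HCl.
Mass of HCl: 2327 × 36.5 = 84,940 g.
Mass of 17.2% solution: 84,940 / 0.172 = 493,800 g.
Volume: 493,800 g ÷ 1.19 g/mL = 415,000 mL.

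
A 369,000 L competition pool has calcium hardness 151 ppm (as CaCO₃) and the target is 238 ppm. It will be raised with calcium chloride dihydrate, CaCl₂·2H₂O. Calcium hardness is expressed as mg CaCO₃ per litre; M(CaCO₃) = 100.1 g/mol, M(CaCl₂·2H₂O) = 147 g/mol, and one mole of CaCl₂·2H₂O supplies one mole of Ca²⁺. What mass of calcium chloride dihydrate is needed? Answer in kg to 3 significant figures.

Hardness to add: (238 − 151) = 87 mg/L as CaCO₃ × 369,000 L = 32,100 g as CaCO₃.
Moles of Ca²⁺ (1 mol Ca²⁺ ≡ 1 mol CaCO₃): 32,100 / 100.1 g/mol = 320.7 mol.
Mass of CaCl₂·2H₂O: 320.7 × 147 = 47,140 g.

47.1 kg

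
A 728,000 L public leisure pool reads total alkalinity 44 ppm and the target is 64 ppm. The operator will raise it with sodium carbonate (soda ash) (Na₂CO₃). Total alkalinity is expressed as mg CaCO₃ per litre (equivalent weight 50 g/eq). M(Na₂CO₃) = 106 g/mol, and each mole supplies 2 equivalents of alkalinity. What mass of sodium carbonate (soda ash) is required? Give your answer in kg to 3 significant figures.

15.4 kg

Alkalinity to add: (64 − 44) = 20 mg/L as CaCO₃ × 728,000 L = 14,560 g as CaCO₃.
Equivalents: 14,560 g ÷ 50 g/eq = 291.2 eq.
Each mole of Na₂CO₃ supplies 2 eq, so 291.2 / 2 = 145.6 mol.
Mass: 145.6 mol × 106 g/mol = 15,430 g.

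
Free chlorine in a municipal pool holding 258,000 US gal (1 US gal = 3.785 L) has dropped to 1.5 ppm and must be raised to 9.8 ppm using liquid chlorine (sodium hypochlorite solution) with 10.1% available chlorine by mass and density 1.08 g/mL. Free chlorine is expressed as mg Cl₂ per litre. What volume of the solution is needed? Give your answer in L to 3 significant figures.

Volume: 258,000 US gal × 3.785 L/gal = 976,530 L.
Chlorine deficit: 9.8 − 1.5 = 8.3 ppm = 8.3 mg/L as Cl₂.
Cl₂ equivalent needed: 8.3 mg/L × 976,530 L = 8,105,000 mg = 8105 g.
Product at 10.1% available chlorine: 8105 / 0.101 = 80,250 g.
Volume at density 1.08 g/mL: 80,250 g ÷ 1.08 g/mL = 74,310 mL.

74.3 L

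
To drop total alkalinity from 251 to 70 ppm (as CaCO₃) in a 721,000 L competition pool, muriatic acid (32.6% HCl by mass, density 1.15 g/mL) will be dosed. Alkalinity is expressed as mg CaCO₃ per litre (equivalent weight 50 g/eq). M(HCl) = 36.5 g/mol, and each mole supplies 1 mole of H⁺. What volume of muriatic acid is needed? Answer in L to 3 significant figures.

254 L

Alkalinity to neutralize: (251 − 70) = 181 mg/L as CaCO₃ × 721,000 L = 130,500 g as CaCO₃.
Equivalents of H⁺ required: 130,500 ÷ 50 g/eq = 2610 eq = 2610 mol HCl.
Mass of HCl: 2610 × 36.5 = 95,270 g.
Mass of 32.6% solution: 95,270 / 0.326 = 292,200 g.
Volume: 292,200 g ÷ 1.15 g/mL = 254,100 mL.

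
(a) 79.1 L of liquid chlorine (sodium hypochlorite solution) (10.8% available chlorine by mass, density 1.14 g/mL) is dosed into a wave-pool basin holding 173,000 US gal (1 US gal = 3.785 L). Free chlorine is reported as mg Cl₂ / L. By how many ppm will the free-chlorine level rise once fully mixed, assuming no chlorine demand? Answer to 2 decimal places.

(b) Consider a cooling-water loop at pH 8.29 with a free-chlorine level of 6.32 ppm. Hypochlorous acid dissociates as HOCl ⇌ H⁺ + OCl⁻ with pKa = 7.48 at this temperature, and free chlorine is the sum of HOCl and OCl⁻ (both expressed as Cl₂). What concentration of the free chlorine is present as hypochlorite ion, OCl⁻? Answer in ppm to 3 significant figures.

(a) 14.87 ppm; (b) 5.47 ppm

(a) Volume: 173,000 US gal × 3.785 L/gal = 654,805 L.
(a) Mass of solution: 79.1 L × 1000 mL/L × 1.14 g/mL = 90,170 g.
(a) Available chlorine delivered: 90,170 g × 0.108 = 9739 g as Cl₂.
(a) Concentration rise: 9739 g / 654,805 L = 14.87 mg/L = 14.87 ppm.

(b) [OCl⁻]/[HOCl] = 10^(pH − pKa) = 10^(8.29 − 7.48) = 10^0.81 = 6.457.
(b) Fraction as HOCl = 1 / (1 + 6.457) = 0.1341.
(b) OCl⁻ = (1 − 0.1341) × 6.32 ppm = 5.472 ppm.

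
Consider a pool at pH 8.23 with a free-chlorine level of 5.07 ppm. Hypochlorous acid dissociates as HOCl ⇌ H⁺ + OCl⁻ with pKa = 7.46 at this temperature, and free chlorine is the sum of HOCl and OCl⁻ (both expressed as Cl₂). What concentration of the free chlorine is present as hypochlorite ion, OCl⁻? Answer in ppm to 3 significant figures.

4.33 ppm

[OCl⁻]/[HOCl] = 10^(pH − pKa) = 10^(8.23 − 7.46) = 10^0.77 = 5.888.
Fraction as HOCl = 1 / (1 + 5.888) = 0.1452.
OCl⁻ = (1 − 0.1452) × 5.07 ppm = 4.334 ppm.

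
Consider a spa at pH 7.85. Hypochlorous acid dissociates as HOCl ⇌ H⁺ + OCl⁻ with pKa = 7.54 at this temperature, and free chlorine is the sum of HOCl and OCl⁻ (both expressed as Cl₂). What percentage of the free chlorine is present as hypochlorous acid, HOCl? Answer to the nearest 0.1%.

[OCl⁻]/[HOCl] = 10^(pH − pKa) = 10^(7.85 − 7.54) = 10^0.31 = 2.042.
Fraction as HOCl = 1 / (1 + 2.042) = 0.3288.

32.9%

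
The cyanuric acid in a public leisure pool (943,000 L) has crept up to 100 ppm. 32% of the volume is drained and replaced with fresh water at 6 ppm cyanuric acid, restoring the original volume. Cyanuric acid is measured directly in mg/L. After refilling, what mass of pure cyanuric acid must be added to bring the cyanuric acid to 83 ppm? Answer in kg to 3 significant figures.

12.3 kg

After draining 32% and refilling: 100 × 0.68 + 6 × 0.32 = 69.92 ppm.
Deficit to target: 83 − 69.92 = 13.08 mg/L.
Mass: 13.08 mg/L × 943,000 L = 12,330 g cyanuric acid.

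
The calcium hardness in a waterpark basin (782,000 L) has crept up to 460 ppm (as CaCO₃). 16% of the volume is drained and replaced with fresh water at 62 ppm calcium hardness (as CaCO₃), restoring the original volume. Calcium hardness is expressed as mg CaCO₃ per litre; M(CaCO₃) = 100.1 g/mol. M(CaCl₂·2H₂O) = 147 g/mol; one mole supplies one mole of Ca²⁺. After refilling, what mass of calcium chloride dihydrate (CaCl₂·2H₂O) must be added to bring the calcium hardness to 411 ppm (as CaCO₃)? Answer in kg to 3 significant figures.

16.9 kg

After draining 16% and refilling: 460 × 0.84 + 62 × 0.16 = 396.32 ppm.
Deficit to target: 411 − 396.32 = 14.68 mg/L.
As CaCO₃: 14.68 mg/L × 782,000 L = 11,480 g; ÷ 100.1 = 114.7 mol Ca²⁺.
Mass: 114.7 × 147 = 16,860 g.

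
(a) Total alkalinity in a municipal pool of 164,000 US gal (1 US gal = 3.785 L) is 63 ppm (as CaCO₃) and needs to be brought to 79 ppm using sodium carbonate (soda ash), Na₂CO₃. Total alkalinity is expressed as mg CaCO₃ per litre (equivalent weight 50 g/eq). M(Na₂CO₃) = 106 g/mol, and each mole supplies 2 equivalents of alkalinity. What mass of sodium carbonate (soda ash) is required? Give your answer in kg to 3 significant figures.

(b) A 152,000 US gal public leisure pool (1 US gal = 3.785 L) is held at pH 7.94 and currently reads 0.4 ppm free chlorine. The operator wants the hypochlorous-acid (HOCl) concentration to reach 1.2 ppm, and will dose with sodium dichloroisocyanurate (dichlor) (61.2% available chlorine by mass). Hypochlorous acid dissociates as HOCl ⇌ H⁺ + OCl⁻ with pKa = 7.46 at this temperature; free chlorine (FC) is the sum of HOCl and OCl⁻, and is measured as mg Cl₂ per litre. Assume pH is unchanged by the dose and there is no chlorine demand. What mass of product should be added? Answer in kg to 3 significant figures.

(a) Volume: 164,000 US gal × 3.785 L/gal = 620,740 L.
(a) Alkalinity to add: (79 − 63) = 16 mg/L as CaCO₃ × 620,740 L = 9932 g as CaCO₃.
(a) Equivalents: 9932 g ÷ 50 g/eq = 198.6 eq.
(a) Each mole of Na₂CO₃ supplies 2 eq, so 198.6 / 2 = 99.32 mol.
(a) Mass: 99.32 mol × 106 g/mol = 10,530 g.

(b) Volume: 152,000 US gal × 3.785 L/gal = 575,320 L.
(b) [OCl⁻]/[HOCl] = 10^(pH − pKa) = 10^(7.94 − 7.46) = 3.02; fraction as HOCl = 1/(1 + 3.02) = 0.2488.
(b) Free chlorine required for 1.2 ppm HOCl: 1.2 / 0.2488 = 4.824 ppm.
(b) FC to add: 4.824 − 0.4 = 4.424 mg/L as Cl₂.
(b) Cl₂ equivalent: 4.424 mg/L × 575,320 L = 2545 g.
(b) Product at 61.2% available Cl: 2545 / 0.612 = 4159 g.

(a) 10.5 kg; (b) 4.16 kg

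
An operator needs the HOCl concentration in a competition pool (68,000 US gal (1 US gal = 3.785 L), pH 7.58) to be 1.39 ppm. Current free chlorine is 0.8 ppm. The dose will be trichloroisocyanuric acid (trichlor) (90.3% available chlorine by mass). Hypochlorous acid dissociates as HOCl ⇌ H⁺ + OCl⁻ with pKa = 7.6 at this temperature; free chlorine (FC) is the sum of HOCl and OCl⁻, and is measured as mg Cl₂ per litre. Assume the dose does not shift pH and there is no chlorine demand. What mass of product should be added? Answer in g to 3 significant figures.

Volume: 68,000 US gal × 3.785 L/gal = 257,380 L.
[OCl⁻]/[HOCl] = 10^(pH − pKa) = 10^(7.58 − 7.6) = 0.955; fraction as HOCl = 1/(1 + 0.955) = 0.5115.
Free chlorine required for 1.39 ppm HOCl: 1.39 / 0.5115 = 2.717 ppm.
FC to add: 2.717 − 0.8 = 1.917 mg/L as Cl₂.
Cl₂ equivalent: 1.917 mg/L × 257,380 L = 493.5 g.
Product at 90.3% available Cl: 493.5 / 0.903 = 546.5 g.

547 g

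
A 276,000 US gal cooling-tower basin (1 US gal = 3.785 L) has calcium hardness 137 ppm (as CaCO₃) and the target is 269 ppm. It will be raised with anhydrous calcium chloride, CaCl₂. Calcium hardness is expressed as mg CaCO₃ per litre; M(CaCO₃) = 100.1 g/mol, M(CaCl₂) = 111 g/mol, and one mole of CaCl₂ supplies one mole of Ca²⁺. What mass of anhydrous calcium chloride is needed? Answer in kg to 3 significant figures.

Volume: 276,000 US gal × 3.785 L/gal = 1,044,660 L.
Hardness to add: (269 − 137) = 132 mg/L as CaCO₃ × 1,044,660 L = 137,900 g as CaCO₃.
Moles of Ca²⁺ (1 mol Ca²⁺ ≡ 1 mol CaCO₃): 137,900 / 100.1 g/mol = 1378 mol.
Mass of CaCl₂: 1378 × 111 = 152,900 g.

153 kg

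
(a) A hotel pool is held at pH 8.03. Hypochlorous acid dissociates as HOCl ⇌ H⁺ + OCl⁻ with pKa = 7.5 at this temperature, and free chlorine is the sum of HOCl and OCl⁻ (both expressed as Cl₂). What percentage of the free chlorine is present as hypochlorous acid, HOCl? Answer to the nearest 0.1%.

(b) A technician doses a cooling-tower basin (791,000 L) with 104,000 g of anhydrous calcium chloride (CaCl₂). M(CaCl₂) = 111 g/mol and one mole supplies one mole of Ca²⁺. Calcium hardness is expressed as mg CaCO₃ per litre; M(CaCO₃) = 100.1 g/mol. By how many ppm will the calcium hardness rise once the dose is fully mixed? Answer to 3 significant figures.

(a) 22.8%; (b) 119 ppm

(a) [OCl⁻]/[HOCl] = 10^(pH − pKa) = 10^(8.03 − 7.5) = 10^0.53 = 3.388.
(a) Fraction as HOCl = 1 / (1 + 3.388) = 0.2279.

(b) Moles of Ca²⁺: 104,000 g ÷ 111 g/mol = 936.9 mol.
(b) As CaCO₃: 936.9 mol × 100.1 g/mol = 93,790 g.
(b) Rise: 93,790 g / 791,000 L × 1000 = 118.6 mg/L.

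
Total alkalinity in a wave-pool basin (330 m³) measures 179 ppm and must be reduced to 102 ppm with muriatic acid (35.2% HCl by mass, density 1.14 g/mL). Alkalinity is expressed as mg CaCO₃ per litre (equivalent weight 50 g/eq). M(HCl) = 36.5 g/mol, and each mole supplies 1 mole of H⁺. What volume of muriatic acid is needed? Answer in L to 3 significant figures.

46.2 L

Volume: 330 m³ = 330,000 L.
Alkalinity to neutralize: (179 − 102) = 77 mg/L as CaCO₃ × 330,000 L = 25,410 g as CaCO₃.
Equivalents of H⁺ required: 25,410 ÷ 50 g/eq = 508.2 eq = 508.2 mol HCl.
Mass of HCl: 508.2 × 36.5 = 18,550 g.
Mass of 35.2% solution: 18,550 / 0.352 = 52,700 g.
Volume: 52,700 g ÷ 1.14 g/mL = 46,230 mL.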